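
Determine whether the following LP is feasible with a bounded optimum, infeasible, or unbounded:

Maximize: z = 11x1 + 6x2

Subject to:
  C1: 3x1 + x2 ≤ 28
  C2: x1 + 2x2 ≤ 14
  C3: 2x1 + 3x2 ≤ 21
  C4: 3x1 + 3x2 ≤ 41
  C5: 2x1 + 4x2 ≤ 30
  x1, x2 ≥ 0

Feasible with a bounded optimal solution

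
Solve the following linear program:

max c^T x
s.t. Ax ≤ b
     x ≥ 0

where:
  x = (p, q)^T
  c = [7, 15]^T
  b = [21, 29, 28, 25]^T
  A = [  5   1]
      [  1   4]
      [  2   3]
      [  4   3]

Evaluate the objective at each vertex of the feasible region:
  z(0, 0) = 0
  z(4.2, 0) = 29.4
  z(3.455, 3.727) = 80.09
  z(1, 7) = 112  ←
  z(0, 7.25) = 108.8
The maximum is at p = 1, q = 7.

p = 1, q = 7, z = 112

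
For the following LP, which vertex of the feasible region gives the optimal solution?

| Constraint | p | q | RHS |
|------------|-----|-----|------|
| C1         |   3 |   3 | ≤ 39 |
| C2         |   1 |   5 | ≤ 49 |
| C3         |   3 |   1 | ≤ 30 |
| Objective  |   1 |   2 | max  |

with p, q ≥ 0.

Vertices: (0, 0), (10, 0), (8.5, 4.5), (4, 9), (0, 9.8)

Evaluate the objective at each vertex of the feasible region:
  z(0, 0) = 0
  z(10, 0) = 10
  z(8.5, 4.5) = 17.5
  z(4, 9) = 22  ←
  z(0, 9.8) = 19.6
The maximum is at p = 4, q = 9.

(4, 9)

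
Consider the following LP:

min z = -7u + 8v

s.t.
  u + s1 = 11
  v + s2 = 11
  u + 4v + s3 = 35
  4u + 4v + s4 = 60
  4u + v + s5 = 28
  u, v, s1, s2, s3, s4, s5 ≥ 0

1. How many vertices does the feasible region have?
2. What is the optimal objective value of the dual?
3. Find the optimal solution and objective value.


1. 4
2. -49
3. u = 7, v = 0, z = -49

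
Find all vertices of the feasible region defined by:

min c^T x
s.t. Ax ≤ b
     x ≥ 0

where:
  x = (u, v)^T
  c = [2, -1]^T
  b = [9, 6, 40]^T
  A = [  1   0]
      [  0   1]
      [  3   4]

(0, 0), (9, 0), (9, 3.25), (5.333, 6), (0, 6)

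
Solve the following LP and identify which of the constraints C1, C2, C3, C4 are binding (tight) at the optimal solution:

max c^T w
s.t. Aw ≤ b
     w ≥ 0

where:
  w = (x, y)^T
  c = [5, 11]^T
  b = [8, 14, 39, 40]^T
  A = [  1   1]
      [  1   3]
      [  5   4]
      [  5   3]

At x = 5, y = 3, compute slack b - a·x for each constraint:
  C1: 8 − 8 = 0  (binding)
  C2: 14 − 14 = 0  (binding)
  C3: 39 − 37 = 2  (slack)
  C4: 40 − 34 = 6  (slack)

Optimal: x = 5, y = 3
Binding: C1, C2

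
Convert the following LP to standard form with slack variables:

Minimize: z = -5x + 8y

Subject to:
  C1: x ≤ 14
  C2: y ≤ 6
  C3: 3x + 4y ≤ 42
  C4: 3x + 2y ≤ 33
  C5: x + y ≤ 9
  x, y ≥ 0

min z = -5x + 8y

s.t.
  x + s1 = 14
  y + s2 = 6
  3x + 4y + s3 = 42
  3x + 2y + s4 = 33
  x + y + s5 = 9
  x, y, s1, s2, s3, s4, s5 ≥ 0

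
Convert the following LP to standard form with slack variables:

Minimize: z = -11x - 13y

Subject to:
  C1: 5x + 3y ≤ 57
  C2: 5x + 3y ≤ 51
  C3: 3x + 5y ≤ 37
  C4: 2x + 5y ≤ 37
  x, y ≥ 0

min z = -11x - 13y

s.t.
  5x + 3y + s1 = 57
  5x + 3y + s2 = 51
  3x + 5y + s3 = 37
  2x + 5y + s4 = 37
  x, y, s1, s2, s3, s4 ≥ 0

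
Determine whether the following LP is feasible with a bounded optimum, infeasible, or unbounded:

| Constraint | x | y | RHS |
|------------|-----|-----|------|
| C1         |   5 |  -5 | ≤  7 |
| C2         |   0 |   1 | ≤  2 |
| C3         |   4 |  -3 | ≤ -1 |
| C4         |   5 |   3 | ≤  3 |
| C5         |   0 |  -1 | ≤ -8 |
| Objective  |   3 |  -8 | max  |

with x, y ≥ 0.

Infeasible (no feasible solution exists)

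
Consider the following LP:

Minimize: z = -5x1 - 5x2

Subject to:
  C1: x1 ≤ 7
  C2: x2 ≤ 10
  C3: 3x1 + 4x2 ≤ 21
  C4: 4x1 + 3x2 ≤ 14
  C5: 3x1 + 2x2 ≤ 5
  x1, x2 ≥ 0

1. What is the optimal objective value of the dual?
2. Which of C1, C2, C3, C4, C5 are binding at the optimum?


1. -12.5
2. C5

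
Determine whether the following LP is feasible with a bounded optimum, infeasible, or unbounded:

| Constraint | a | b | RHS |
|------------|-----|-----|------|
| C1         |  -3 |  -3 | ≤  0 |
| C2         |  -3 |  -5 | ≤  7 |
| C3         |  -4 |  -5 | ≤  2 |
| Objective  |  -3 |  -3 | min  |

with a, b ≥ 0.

Unbounded (objective can decrease without bound)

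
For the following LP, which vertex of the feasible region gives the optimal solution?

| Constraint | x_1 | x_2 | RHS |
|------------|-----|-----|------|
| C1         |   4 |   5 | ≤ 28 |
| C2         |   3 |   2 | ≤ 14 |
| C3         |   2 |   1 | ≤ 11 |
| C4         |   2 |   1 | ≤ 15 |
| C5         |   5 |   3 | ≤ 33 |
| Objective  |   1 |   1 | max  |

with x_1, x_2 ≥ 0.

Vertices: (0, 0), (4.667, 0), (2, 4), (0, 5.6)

Evaluate the objective at each vertex of the feasible region:
  z(0, 0) = 0
  z(4.667, 0) = 4.667
  z(2, 4) = 6  ←
  z(0, 5.6) = 5.6
The maximum is at x_1 = 2, x_2 = 4.

(2, 4)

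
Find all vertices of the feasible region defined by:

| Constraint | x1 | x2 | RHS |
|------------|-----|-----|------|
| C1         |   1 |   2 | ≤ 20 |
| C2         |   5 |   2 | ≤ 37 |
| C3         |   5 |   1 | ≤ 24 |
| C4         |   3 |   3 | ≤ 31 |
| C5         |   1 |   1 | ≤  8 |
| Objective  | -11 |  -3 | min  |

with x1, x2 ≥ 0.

(0, 0), (4.8, 0), (4, 4), (0, 8)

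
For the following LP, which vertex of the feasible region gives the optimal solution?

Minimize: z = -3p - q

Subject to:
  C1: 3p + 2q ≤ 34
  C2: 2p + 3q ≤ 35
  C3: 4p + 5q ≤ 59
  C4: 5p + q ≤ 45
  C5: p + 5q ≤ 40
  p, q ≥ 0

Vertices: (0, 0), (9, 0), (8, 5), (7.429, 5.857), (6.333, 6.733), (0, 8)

Evaluate the objective at each vertex of the feasible region:
  z(0, 0) = 0
  z(9, 0) = -27
  z(8, 5) = -29  ←
  z(7.429, 5.857) = -28.14
  z(6.333, 6.733) = -25.73
  z(0, 8) = -8
The minimum is at p = 8, q = 5.

(8, 5)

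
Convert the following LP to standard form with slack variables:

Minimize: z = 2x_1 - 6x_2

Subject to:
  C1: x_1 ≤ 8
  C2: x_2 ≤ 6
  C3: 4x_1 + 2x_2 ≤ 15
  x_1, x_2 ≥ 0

min z = 2x_1 - 6x_2

s.t.
  x_1 + s1 = 8
  x_2 + s2 = 6
  4x_1 + 2x_2 + s3 = 15
  x_1, x_2, s1, s2, s3 ≥ 0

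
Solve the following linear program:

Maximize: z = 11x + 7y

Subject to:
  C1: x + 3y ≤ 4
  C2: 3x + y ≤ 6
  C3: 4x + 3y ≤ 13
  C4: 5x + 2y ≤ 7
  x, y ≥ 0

Evaluate the objective at each vertex of the feasible region:
  z(0, 0) = 0
  z(1.4, 0) = 15.4
  z(1, 1) = 18  ←
  z(0, 1.333) = 9.333
The maximum is at x = 1, y = 1.

x = 1, y = 1, z = 18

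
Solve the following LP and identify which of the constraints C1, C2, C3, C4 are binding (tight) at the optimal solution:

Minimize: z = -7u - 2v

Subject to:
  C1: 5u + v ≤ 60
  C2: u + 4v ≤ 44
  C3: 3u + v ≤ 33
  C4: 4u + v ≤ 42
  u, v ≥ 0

At u = 9, v = 6, compute slack b - a·x for each constraint:
  C1: 60 − 51 = 9  (slack)
  C2: 44 − 33 = 11  (slack)
  C3: 33 − 33 = 0  (binding)
  C4: 42 − 42 = 0  (binding)

Optimal: u = 9, v = 6
Binding: C3, C4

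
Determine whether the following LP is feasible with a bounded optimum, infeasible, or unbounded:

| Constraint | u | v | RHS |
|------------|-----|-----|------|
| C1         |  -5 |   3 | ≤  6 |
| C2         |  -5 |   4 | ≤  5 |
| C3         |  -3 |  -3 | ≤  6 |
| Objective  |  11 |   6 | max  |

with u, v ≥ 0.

Unbounded (objective can increase without bound)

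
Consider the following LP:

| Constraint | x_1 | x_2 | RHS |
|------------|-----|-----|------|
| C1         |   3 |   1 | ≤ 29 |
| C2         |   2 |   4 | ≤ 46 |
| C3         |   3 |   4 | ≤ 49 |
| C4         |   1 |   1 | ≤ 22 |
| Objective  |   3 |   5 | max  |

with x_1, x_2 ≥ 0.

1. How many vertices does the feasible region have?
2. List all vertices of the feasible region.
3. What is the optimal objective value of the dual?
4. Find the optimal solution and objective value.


1. 5
2. (0, 0), (9.667, 0), (7.444, 6.667), (3, 10), (0, 11.5)
3. 59
4. x_1 = 3, x_2 = 10, z = 59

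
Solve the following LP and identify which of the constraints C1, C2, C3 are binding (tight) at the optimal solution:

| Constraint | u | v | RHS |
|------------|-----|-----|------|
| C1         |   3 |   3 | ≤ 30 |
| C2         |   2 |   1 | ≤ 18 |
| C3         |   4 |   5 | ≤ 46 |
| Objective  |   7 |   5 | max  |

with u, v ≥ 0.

At u = 8, v = 2, compute slack b - a·x for each constraint:
  C1: 30 − 30 = 0  (binding)
  C2: 18 − 18 = 0  (binding)
  C3: 46 − 42 = 4  (slack)

Optimal: u = 8, v = 2
Binding: C1, C2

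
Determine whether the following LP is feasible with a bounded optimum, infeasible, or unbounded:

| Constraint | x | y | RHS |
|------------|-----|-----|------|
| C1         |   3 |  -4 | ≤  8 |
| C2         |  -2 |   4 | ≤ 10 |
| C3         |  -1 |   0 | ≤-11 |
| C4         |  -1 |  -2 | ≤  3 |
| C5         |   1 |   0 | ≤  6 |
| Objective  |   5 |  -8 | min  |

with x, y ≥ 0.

Infeasible (no feasible solution exists)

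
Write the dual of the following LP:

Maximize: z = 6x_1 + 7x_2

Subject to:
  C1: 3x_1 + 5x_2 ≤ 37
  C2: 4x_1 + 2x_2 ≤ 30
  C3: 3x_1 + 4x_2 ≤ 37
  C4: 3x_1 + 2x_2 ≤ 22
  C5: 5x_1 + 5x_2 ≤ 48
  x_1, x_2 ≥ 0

Primal max cᵀx s.t. Ax ≤ b, x ≥ 0  →  Dual min bᵀy s.t. Aᵀy ≥ c, y ≥ 0.

Minimize: z = 37y1 + 30y2 + 37y3 + 22y4 + 48y5

Subject to:
  3y1 + 4y2 + 3y3 + 3y4 + 5y5 ≥ 6
  5y1 + 2y2 + 4y3 + 2y4 + 5y5 ≥ 7
  y1, y2, y3, y4, y5 ≥ 0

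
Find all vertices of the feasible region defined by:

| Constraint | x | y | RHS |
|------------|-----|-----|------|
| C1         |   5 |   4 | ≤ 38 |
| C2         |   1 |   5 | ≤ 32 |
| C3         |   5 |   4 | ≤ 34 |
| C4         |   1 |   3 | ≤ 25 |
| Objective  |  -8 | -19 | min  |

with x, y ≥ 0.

(0, 0), (6.8, 0), (2, 6), (0, 6.4)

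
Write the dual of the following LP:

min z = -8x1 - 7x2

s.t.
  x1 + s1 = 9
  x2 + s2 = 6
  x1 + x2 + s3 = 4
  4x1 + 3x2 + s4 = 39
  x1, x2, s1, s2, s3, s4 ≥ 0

Primal min cᵀx s.t. Ax ≤ b, x ≥ 0  →  Dual max −bᵀy s.t. Aᵀy ≥ −c, y ≥ 0.

Maximize: z = -9y1 - 6y2 - 4y3 - 39y4

Subject to:
  y1 + y3 + 4y4 ≥ 8
  y2 + y3 + 3y4 ≥ 7
  y1, y2, y3, y4 ≥ 0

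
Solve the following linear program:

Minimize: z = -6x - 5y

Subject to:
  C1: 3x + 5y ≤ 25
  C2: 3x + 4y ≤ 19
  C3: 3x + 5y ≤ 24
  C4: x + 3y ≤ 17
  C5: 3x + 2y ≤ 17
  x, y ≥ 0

Evaluate the objective at each vertex of the feasible region:
  z(0, 0) = 0
  z(5.667, 0) = -34
  z(5, 1) = -35  ←
  z(0, 4.75) = -23.75
The minimum is at x = 5, y = 1.

x = 5, y = 1, z = -35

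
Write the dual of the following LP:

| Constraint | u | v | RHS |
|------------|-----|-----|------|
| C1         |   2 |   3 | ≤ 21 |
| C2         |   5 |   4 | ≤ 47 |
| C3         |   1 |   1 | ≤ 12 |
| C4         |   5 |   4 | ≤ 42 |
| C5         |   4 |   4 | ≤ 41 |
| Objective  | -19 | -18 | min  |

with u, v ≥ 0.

Primal min cᵀx s.t. Ax ≤ b, x ≥ 0  →  Dual max −bᵀy s.t. Aᵀy ≥ −c, y ≥ 0.

Maximize: z = -21y1 - 47y2 - 12y3 - 42y4 - 41y5

Subject to:
  2y1 + 5y2 + y3 + 5y4 + 4y5 ≥ 19
  3y1 + 4y2 + y3 + 4y4 + 4y5 ≥ 18
  y1, y2, y3, y4, y5 ≥ 0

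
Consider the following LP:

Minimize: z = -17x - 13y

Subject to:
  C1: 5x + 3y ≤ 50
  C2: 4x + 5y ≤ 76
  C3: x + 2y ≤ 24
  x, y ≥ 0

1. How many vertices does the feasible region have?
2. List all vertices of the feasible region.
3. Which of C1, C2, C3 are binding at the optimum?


1. 4
2. (0, 0), (10, 0), (4, 10), (0, 12)
3. C1, C3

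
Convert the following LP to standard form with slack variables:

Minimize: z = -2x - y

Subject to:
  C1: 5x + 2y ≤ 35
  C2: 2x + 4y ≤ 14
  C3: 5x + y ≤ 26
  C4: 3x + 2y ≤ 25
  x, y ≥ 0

min z = -2x - y

s.t.
  5x + 2y + s1 = 35
  2x + 4y + s2 = 14
  5x + y + s3 = 26
  3x + 2y + s4 = 25
  x, y, s1, s2, s3, s4 ≥ 0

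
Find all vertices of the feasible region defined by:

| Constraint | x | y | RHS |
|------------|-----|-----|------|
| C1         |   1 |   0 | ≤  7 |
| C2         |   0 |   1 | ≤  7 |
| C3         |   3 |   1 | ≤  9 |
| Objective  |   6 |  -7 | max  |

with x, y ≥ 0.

(0, 0), (3, 0), (0.6667, 7), (0, 7)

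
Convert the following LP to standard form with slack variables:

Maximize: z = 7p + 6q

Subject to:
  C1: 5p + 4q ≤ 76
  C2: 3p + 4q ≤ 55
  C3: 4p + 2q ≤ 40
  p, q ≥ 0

max z = 7p + 6q

s.t.
  5p + 4q + s1 = 76
  3p + 4q + s2 = 55
  4p + 2q + s3 = 40
  p, q, s1, s2, s3 ≥ 0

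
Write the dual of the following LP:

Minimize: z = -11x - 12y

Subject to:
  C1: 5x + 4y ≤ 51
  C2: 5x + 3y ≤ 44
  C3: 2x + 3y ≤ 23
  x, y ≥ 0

Primal min cᵀx s.t. Ax ≤ b, x ≥ 0  →  Dual max −bᵀy s.t. Aᵀy ≥ −c, y ≥ 0.

Maximize: z = -51y1 - 44y2 - 23y3

Subject to:
  5y1 + 5y2 + 2y3 ≥ 11
  4y1 + 3y2 + 3y3 ≥ 12
  y1, y2, y3 ≥ 0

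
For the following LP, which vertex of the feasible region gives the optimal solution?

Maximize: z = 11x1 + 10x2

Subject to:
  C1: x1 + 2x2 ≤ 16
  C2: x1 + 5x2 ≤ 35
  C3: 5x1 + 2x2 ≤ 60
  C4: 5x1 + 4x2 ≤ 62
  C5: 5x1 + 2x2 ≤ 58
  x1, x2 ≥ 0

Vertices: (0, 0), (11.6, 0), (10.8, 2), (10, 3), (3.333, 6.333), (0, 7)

Evaluate the objective at each vertex of the feasible region:
  z(0, 0) = 0
  z(11.6, 0) = 127.6
  z(10.8, 2) = 138.8
  z(10, 3) = 140  ←
  z(3.333, 6.333) = 100
  z(0, 7) = 70
The maximum is at x1 = 10, x2 = 3.

(10, 3)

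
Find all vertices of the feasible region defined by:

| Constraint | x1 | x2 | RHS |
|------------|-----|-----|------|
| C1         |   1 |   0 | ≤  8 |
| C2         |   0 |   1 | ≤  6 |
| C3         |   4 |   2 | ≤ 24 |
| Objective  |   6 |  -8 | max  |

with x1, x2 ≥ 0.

(0, 0), (6, 0), (3, 6), (0, 6)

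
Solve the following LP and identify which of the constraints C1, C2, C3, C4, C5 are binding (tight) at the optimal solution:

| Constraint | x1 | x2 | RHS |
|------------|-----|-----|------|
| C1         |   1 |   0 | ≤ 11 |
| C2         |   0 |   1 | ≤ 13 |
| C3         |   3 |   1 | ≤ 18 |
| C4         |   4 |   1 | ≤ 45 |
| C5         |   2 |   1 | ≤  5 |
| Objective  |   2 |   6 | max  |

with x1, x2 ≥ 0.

At x1 = 0, x2 = 5, compute slack b - a·x for each constraint:
  C1: 11 − 0 = 11  (slack)
  C2: 13 − 5 = 8  (slack)
  C3: 18 − 5 = 13  (slack)
  C4: 45 − 5 = 40  (slack)
  C5: 5 − 5 = 0  (binding)

Optimal: x1 = 0, x2 = 5
Binding: C5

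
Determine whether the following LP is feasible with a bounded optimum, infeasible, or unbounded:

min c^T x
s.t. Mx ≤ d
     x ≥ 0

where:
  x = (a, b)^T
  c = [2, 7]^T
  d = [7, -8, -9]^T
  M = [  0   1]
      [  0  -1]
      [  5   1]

Infeasible (no feasible solution exists)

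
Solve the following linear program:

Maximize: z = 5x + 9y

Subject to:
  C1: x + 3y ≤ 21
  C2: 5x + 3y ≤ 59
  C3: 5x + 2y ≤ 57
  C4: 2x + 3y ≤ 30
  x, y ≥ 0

Evaluate the objective at each vertex of the feasible region:
  z(0, 0) = 0
  z(11.4, 0) = 57
  z(10.6, 2) = 71
  z(9.667, 3.556) = 80.33
  z(9, 4) = 81  ←
  z(0, 7) = 63
The maximum is at x = 9, y = 4.

x = 9, y = 4, z = 81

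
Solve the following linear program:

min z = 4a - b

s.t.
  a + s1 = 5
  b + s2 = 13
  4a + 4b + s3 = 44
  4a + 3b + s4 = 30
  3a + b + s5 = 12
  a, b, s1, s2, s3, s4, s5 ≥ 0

Evaluate the objective at each vertex of the feasible region:
  z(0, 0) = 0
  z(4, 0) = 16
  z(1.2, 8.4) = -3.6
  z(0, 10) = -10  ←
The minimum is at a = 0, b = 10.

a = 0, b = 10, z = -10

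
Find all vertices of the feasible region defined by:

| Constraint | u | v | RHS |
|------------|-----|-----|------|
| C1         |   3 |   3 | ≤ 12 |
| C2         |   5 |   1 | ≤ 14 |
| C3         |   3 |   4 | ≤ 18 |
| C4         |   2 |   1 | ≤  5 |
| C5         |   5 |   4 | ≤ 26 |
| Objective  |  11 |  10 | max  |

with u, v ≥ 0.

(0, 0), (2.5, 0), (1, 3), (0, 4)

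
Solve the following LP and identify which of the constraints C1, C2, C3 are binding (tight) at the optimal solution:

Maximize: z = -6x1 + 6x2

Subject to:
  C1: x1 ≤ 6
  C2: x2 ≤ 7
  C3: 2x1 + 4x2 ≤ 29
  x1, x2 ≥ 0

At x1 = 0, x2 = 7, compute slack b - a·x for each constraint:
  C1: 6 − 0 = 6  (slack)
  C2: 7 − 7 = 0  (binding)
  C3: 29 − 28 = 1  (slack)

Optimal: x1 = 0, x2 = 7
Binding: C2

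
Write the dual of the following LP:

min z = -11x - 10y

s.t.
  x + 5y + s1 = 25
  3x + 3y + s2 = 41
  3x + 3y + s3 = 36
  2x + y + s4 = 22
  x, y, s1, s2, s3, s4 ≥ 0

Primal min cᵀx s.t. Ax ≤ b, x ≥ 0  →  Dual max −bᵀy s.t. Aᵀy ≥ −c, y ≥ 0.

Maximize: z = -25y1 - 41y2 - 36y3 - 22y4

Subject to:
  y1 + 3y2 + 3y3 + 2y4 ≥ 11
  5y1 + 3y2 + 3y3 + y4 ≥ 10
  y1, y2, y3, y4 ≥ 0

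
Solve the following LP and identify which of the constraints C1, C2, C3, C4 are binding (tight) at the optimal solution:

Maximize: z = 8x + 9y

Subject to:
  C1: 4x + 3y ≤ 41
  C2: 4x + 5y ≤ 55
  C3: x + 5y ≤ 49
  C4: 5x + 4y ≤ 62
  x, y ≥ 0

At x = 5, y = 7, compute slack b - a·x for each constraint:
  C1: 41 − 41 = 0  (binding)
  C2: 55 − 55 = 0  (binding)
  C3: 49 − 40 = 9  (slack)
  C4: 62 − 53 = 9  (slack)

Optimal: x = 5, y = 7
Binding: C1, C2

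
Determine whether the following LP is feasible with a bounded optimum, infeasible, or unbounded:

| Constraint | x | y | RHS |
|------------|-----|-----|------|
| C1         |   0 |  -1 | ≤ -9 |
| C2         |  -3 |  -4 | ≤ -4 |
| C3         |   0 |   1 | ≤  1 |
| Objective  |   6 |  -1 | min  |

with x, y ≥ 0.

Infeasible (no feasible solution exists)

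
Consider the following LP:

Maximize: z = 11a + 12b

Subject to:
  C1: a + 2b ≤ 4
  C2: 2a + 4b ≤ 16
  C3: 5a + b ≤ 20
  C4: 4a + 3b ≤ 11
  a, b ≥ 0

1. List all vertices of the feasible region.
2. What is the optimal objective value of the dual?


1. (0, 0), (2.75, 0), (2, 1), (0, 2)
2. 34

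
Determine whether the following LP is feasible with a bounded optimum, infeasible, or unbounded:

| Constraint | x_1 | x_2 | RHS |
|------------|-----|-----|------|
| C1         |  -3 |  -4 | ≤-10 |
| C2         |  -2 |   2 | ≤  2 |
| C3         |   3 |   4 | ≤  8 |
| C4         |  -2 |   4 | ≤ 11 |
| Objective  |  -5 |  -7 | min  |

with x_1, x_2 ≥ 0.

Infeasible (no feasible solution exists)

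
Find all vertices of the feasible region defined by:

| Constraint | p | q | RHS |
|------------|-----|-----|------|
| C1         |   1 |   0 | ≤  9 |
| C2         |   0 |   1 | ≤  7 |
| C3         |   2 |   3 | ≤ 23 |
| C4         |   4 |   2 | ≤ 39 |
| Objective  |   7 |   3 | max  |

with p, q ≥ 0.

(0, 0), (9, 0), (9, 1.5), (8.875, 1.75), (1, 7), (0, 7)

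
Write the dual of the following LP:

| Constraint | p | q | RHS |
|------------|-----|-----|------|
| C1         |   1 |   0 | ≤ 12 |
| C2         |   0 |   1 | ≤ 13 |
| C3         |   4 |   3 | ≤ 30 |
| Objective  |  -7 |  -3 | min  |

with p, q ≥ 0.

Primal min cᵀx s.t. Ax ≤ b, x ≥ 0  →  Dual max −bᵀy s.t. Aᵀy ≥ −c, y ≥ 0.

Maximize: z = -12y1 - 13y2 - 30y3

Subject to:
  y1 + 4y3 ≥ 7
  y2 + 3y3 ≥ 3
  y1, y2, y3 ≥ 0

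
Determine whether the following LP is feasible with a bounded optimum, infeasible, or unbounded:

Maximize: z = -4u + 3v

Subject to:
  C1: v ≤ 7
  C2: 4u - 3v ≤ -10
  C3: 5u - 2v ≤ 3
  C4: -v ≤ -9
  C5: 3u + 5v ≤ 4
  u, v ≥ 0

Infeasible (no feasible solution exists)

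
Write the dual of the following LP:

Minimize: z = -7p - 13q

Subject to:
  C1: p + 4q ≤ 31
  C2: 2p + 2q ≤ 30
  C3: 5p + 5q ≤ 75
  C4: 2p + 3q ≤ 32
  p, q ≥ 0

Primal min cᵀx s.t. Ax ≤ b, x ≥ 0  →  Dual max −bᵀy s.t. Aᵀy ≥ −c, y ≥ 0.

Maximize: z = -31y1 - 30y2 - 75y3 - 32y4

Subject to:
  y1 + 2y2 + 5y3 + 2y4 ≥ 7
  4y1 + 2y2 + 5y3 + 3y4 ≥ 13
  y1, y2, y3, y4 ≥ 0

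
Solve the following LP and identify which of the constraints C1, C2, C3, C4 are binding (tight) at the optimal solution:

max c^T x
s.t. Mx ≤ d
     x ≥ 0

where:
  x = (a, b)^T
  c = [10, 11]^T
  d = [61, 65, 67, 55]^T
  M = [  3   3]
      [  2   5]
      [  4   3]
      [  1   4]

At a = 10, b = 9, compute slack b - a·x for each constraint:
  C1: 61 − 57 = 4  (slack)
  C2: 65 − 65 = 0  (binding)
  C3: 67 − 67 = 0  (binding)
  C4: 55 − 46 = 9  (slack)

Optimal: a = 10, b = 9
Binding: C2, C3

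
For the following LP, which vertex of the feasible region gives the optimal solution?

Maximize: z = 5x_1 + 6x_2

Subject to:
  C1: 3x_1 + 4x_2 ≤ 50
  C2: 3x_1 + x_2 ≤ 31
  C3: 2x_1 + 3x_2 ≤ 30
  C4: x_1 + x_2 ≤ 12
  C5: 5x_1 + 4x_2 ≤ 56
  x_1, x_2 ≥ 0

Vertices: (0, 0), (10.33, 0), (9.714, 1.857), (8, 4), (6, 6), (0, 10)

Evaluate the objective at each vertex of the feasible region:
  z(0, 0) = 0
  z(10.33, 0) = 51.67
  z(9.714, 1.857) = 59.71
  z(8, 4) = 64
  z(6, 6) = 66  ←
  z(0, 10) = 60
The maximum is at x_1 = 6, x_2 = 6.

(6, 6)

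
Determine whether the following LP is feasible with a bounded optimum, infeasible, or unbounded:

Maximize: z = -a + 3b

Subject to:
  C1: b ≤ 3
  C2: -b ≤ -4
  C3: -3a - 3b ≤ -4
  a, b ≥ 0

Infeasible (no feasible solution exists)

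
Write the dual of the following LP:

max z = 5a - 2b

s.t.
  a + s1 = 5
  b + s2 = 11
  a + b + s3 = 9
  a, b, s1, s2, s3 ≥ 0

Primal max cᵀx s.t. Ax ≤ b, x ≥ 0  →  Dual min bᵀy s.t. Aᵀy ≥ c, y ≥ 0.

Minimize: z = 5y1 + 11y2 + 9y3

Subject to:
  y1 + y3 ≥ 5
  y2 + y3 ≥ -2
  y1, y2, y3 ≥ 0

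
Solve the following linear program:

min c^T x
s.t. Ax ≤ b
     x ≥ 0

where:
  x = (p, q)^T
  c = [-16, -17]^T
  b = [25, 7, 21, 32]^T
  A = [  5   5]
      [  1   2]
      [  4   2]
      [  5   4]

Evaluate the objective at each vertex of the feasible region:
  z(0, 0) = 0
  z(5, 0) = -80
  z(3, 2) = -82  ←
  z(0, 3.5) = -59.5
The minimum is at p = 3, q = 2.

p = 3, q = 2, z = -82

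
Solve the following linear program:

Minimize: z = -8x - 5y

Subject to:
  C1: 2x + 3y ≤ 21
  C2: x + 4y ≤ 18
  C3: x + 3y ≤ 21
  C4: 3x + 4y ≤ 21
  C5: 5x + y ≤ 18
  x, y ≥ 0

Evaluate the objective at each vertex of the feasible region:
  z(0, 0) = 0
  z(3.6, 0) = -28.8
  z(3, 3) = -39  ←
  z(1.5, 4.125) = -32.62
  z(0, 4.5) = -22.5
The minimum is at x = 3, y = 3.

x = 3, y = 3, z = -39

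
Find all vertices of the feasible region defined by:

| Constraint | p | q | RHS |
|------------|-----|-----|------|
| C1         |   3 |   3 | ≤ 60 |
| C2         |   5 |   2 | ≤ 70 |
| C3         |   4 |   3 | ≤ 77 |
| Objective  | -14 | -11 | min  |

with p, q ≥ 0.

(0, 0), (14, 0), (10, 10), (0, 20)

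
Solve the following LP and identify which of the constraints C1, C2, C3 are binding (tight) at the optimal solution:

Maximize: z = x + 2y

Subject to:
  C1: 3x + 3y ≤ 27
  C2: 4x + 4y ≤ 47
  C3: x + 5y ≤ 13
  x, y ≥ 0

At x = 8, y = 1, compute slack b - a·x for each constraint:
  C1: 27 − 27 = 0  (binding)
  C2: 47 − 36 = 11  (slack)
  C3: 13 − 13 = 0  (binding)

Optimal: x = 8, y = 1
Binding: C1, C3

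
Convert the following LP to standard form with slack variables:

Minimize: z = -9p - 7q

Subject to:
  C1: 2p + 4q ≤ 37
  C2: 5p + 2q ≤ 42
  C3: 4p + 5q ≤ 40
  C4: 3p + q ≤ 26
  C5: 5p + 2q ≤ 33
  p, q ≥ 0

min z = -9p - 7q

s.t.
  2p + 4q + s1 = 37
  5p + 2q + s2 = 42
  4p + 5q + s3 = 40
  3p + q + s4 = 26
  5p + 2q + s5 = 33
  p, q, s1, s2, s3, s4, s5 ≥ 0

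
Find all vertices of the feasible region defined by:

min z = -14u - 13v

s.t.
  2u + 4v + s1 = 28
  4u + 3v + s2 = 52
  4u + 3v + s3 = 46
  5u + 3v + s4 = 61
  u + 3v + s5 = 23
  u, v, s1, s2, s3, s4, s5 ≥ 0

(0, 0), (11.5, 0), (10, 2), (0, 7)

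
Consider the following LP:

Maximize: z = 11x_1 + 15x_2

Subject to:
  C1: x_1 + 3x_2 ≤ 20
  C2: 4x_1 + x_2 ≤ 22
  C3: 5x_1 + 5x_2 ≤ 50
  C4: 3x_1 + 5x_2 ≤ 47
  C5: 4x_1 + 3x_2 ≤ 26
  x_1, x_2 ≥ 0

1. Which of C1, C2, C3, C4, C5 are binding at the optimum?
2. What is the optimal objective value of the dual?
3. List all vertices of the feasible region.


1. C1, C5
2. 112
3. (0, 0), (5.5, 0), (5, 2), (2, 6), (0, 6.667)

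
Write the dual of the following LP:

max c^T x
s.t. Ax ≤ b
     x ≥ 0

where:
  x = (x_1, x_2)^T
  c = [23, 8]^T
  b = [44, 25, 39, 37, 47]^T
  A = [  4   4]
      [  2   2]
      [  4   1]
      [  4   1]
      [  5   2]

Primal max cᵀx s.t. Ax ≤ b, x ≥ 0  →  Dual min bᵀy s.t. Aᵀy ≥ c, y ≥ 0.

Minimize: z = 44y1 + 25y2 + 39y3 + 37y4 + 47y5

Subject to:
  4y1 + 2y2 + 4y3 + 4y4 + 5y5 ≥ 23
  4y1 + 2y2 + y3 + y4 + 2y5 ≥ 8
  y1, y2, y3, y4, y5 ≥ 0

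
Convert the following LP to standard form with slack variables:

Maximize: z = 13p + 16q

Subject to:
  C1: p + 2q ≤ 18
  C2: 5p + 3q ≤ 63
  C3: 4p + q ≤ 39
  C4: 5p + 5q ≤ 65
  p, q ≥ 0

max z = 13p + 16q

s.t.
  p + 2q + s1 = 18
  5p + 3q + s2 = 63
  4p + q + s3 = 39
  5p + 5q + s4 = 65
  p, q, s1, s2, s3, s4 ≥ 0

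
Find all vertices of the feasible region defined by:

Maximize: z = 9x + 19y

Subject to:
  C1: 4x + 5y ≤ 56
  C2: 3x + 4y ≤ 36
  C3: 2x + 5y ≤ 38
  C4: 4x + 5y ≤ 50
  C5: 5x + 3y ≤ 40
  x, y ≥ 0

(0, 0), (8, 0), (4.727, 5.455), (4, 6), (0, 7.6)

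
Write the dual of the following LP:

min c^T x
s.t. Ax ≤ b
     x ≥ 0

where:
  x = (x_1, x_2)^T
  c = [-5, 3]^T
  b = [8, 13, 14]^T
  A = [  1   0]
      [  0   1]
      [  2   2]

Primal min cᵀx s.t. Ax ≤ b, x ≥ 0  →  Dual max −bᵀy s.t. Aᵀy ≥ −c, y ≥ 0.

Maximize: z = -8y1 - 13y2 - 14y3

Subject to:
  y1 + 2y3 ≥ 5
  y2 + 2y3 ≥ -3
  y1, y2, y3 ≥ 0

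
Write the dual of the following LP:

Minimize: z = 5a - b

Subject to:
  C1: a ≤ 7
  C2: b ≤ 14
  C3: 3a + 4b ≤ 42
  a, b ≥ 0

Primal min cᵀx s.t. Ax ≤ b, x ≥ 0  →  Dual max −bᵀy s.t. Aᵀy ≥ −c, y ≥ 0.

Maximize: z = -7y1 - 14y2 - 42y3

Subject to:
  y1 + 3y3 ≥ -5
  y2 + 4y3 ≥ 1
  y1, y2, y3 ≥ 0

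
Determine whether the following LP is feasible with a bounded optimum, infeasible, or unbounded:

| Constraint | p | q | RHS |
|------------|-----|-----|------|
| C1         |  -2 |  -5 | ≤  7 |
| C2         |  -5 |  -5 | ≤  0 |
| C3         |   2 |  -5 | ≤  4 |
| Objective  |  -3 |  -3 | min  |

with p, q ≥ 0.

Unbounded (objective can decrease without bound)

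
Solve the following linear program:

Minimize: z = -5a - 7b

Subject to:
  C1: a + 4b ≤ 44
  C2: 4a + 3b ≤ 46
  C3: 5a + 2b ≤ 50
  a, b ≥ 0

Evaluate the objective at each vertex of the feasible region:
  z(0, 0) = 0
  z(10, 0) = -50
  z(8.286, 4.286) = -71.43
  z(4, 10) = -90  ←
  z(0, 11) = -77
The minimum is at a = 4, b = 10.

a = 4, b = 10, z = -90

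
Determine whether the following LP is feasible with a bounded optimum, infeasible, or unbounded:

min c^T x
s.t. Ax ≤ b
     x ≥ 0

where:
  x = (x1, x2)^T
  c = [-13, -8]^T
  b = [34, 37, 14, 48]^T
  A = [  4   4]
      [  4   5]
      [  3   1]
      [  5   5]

Feasible with a bounded optimal solution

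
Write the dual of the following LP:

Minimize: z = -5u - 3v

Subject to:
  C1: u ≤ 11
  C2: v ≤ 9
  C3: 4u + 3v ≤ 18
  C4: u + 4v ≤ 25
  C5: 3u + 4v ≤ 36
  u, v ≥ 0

Primal min cᵀx s.t. Ax ≤ b, x ≥ 0  →  Dual max −bᵀy s.t. Aᵀy ≥ −c, y ≥ 0.

Maximize: z = -11y1 - 9y2 - 18y3 - 25y4 - 36y5

Subject to:
  y1 + 4y3 + y4 + 3y5 ≥ 5
  y2 + 3y3 + 4y4 + 4y5 ≥ 3
  y1, y2, y3, y4, y5 ≥ 0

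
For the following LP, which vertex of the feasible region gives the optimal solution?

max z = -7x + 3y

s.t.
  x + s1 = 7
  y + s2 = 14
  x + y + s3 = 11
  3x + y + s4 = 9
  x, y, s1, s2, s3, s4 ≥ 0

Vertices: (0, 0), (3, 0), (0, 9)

Evaluate the objective at each vertex of the feasible region:
  z(0, 0) = 0
  z(3, 0) = -21
  z(0, 9) = 27  ←
The maximum is at x = 0, y = 9.

(0, 9)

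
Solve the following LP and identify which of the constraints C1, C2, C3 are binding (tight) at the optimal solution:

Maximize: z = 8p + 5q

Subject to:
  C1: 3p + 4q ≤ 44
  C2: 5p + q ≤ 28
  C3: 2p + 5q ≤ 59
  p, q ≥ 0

At p = 4, q = 8, compute slack b - a·x for each constraint:
  C1: 44 − 44 = 0  (binding)
  C2: 28 − 28 = 0  (binding)
  C3: 59 − 48 = 11  (slack)

Optimal: p = 4, q = 8
Binding: C1, C2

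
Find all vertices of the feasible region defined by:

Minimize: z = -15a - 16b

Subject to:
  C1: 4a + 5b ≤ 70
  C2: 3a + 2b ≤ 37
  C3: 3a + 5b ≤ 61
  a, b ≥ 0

(0, 0), (12.33, 0), (7, 8), (0, 12.2)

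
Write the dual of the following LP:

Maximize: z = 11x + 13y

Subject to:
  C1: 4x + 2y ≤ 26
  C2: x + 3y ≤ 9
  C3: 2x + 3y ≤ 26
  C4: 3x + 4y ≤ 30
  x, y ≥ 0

Primal max cᵀx s.t. Ax ≤ b, x ≥ 0  →  Dual min bᵀy s.t. Aᵀy ≥ c, y ≥ 0.

Minimize: z = 26y1 + 9y2 + 26y3 + 30y4

Subject to:
  4y1 + y2 + 2y3 + 3y4 ≥ 11
  2y1 + 3y2 + 3y3 + 4y4 ≥ 13
  y1, y2, y3, y4 ≥ 0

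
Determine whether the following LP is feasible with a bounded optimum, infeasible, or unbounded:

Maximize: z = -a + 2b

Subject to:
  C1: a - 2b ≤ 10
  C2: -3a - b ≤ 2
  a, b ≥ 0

Unbounded (objective can increase without bound)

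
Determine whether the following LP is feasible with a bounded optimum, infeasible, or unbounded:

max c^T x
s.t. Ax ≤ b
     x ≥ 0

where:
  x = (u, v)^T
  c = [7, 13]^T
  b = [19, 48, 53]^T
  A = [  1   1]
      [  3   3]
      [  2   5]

Feasible with a bounded optimal solution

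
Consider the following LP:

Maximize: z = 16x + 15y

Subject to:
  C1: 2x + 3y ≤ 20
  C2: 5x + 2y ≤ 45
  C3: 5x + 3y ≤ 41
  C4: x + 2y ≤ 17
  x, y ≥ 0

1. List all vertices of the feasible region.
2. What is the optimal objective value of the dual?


1. (0, 0), (8.2, 0), (7, 2), (0, 6.667)
2. 142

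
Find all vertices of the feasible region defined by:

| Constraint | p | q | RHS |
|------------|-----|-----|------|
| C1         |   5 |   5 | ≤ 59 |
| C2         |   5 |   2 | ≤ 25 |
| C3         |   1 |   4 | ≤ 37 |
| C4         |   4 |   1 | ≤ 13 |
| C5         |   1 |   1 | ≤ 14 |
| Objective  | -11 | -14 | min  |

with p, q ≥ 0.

(0, 0), (3.25, 0), (1, 9), (0, 9.25)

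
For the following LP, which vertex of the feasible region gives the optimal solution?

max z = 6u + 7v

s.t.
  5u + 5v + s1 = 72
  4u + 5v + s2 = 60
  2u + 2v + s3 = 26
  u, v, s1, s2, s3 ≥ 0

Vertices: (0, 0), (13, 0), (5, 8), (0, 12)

Evaluate the objective at each vertex of the feasible region:
  z(0, 0) = 0
  z(13, 0) = 78
  z(5, 8) = 86  ←
  z(0, 12) = 84
The maximum is at u = 5, v = 8.

(5, 8)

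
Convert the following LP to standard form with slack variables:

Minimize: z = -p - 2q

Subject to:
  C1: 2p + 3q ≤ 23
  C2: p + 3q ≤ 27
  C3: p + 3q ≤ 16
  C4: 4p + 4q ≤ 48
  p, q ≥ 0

min z = -p - 2q

s.t.
  2p + 3q + s1 = 23
  p + 3q + s2 = 27
  p + 3q + s3 = 16
  4p + 4q + s4 = 48
  p, q, s1, s2, s3, s4 ≥ 0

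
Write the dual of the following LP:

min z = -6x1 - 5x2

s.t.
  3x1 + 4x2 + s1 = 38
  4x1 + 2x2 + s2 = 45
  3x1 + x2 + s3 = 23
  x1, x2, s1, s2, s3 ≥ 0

Primal min cᵀx s.t. Ax ≤ b, x ≥ 0  →  Dual max −bᵀy s.t. Aᵀy ≥ −c, y ≥ 0.

Maximize: z = -38y1 - 45y2 - 23y3

Subject to:
  3y1 + 4y2 + 3y3 ≥ 6
  4y1 + 2y2 + y3 ≥ 5
  y1, y2, y3 ≥ 0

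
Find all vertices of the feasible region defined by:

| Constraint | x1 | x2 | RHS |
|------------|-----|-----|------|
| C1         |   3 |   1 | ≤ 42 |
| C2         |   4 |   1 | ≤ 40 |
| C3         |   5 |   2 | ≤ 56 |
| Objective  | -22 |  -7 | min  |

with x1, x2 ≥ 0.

(0, 0), (10, 0), (8, 8), (0, 28)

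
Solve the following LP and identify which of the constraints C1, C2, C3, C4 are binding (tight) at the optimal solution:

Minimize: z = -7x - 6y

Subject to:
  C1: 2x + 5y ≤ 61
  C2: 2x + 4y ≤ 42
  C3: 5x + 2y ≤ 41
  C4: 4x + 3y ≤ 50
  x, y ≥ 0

At x = 5, y = 8, compute slack b - a·x for each constraint:
  C1: 61 − 50 = 11  (slack)
  C2: 42 − 42 = 0  (binding)
  C3: 41 − 41 = 0  (binding)
  C4: 50 − 44 = 6  (slack)

Optimal: x = 5, y = 8
Binding: C2, C3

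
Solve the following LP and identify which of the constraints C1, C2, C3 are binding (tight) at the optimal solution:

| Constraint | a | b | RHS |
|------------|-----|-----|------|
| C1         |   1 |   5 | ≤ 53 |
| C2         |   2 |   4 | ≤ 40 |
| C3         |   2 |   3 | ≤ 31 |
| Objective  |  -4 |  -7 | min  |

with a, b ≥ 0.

At a = 2, b = 9, compute slack b - a·x for each constraint:
  C1: 53 − 47 = 6  (slack)
  C2: 40 − 40 = 0  (binding)
  C3: 31 − 31 = 0  (binding)

Optimal: a = 2, b = 9
Binding: C2, C3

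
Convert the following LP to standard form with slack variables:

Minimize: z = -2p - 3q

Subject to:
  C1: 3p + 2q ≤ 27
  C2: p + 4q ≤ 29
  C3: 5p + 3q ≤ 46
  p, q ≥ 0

min z = -2p - 3q

s.t.
  3p + 2q + s1 = 27
  p + 4q + s2 = 29
  5p + 3q + s3 = 46
  p, q, s1, s2, s3 ≥ 0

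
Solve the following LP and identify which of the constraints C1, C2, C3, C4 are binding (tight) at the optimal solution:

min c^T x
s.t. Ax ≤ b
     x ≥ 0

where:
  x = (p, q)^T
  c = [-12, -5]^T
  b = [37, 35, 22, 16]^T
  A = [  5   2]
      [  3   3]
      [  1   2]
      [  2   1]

At p = 5, q = 6, compute slack b - a·x for each constraint:
  C1: 37 − 37 = 0  (binding)
  C2: 35 − 33 = 2  (slack)
  C3: 22 − 17 = 5  (slack)
  C4: 16 − 16 = 0  (binding)

Optimal: p = 5, q = 6
Binding: C1, C4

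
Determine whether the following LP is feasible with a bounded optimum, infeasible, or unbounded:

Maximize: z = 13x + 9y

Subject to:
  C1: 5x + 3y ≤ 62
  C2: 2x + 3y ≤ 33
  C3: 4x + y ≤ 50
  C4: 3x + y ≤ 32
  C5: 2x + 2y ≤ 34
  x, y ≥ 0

Feasible with a bounded optimal solution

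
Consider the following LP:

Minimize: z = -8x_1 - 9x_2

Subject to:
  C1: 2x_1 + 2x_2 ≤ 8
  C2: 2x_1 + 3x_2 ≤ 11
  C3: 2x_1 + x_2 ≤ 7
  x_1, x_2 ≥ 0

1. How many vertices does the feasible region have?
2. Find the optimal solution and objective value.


1. 5
2. x_1 = 1, x_2 = 3, z = -35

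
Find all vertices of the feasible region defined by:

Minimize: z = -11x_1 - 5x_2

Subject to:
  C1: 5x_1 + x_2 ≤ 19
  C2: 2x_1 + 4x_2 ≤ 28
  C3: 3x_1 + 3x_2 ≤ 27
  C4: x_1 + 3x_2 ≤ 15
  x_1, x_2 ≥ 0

(0, 0), (3.8, 0), (3, 4), (0, 5)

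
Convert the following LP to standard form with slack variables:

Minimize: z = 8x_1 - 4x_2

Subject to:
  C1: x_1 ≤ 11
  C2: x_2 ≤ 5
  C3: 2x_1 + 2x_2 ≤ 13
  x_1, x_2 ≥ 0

min z = 8x_1 - 4x_2

s.t.
  x_1 + s1 = 11
  x_2 + s2 = 5
  2x_1 + 2x_2 + s3 = 13
  x_1, x_2, s1, s2, s3 ≥ 0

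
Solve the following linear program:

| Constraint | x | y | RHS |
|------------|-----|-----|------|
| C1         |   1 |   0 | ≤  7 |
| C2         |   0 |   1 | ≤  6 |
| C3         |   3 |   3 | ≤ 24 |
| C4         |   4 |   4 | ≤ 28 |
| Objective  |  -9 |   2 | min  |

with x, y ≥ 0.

Evaluate the objective at each vertex of the feasible region:
  z(0, 0) = 0
  z(7, 0) = -63  ←
  z(1, 6) = 3
  z(0, 6) = 12
The minimum is at x = 7, y = 0.

x = 7, y = 0, z = -63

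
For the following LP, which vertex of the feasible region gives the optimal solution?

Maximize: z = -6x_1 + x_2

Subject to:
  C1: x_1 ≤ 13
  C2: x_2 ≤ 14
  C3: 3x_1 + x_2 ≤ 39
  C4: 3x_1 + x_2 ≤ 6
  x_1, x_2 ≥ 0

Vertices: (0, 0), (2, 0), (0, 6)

Evaluate the objective at each vertex of the feasible region:
  z(0, 0) = 0
  z(2, 0) = -12
  z(0, 6) = 6  ←
The maximum is at x_1 = 0, x_2 = 6.

(0, 6)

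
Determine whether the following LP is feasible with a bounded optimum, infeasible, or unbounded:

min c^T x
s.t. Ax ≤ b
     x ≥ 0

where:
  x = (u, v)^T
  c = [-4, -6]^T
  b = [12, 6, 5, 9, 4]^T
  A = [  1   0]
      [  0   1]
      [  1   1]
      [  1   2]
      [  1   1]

Feasible with a bounded optimal solution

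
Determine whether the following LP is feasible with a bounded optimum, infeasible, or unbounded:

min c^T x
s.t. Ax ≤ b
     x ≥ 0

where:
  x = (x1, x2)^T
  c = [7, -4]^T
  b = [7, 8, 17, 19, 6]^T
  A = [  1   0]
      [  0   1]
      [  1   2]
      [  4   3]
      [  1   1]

Feasible with a bounded optimal solution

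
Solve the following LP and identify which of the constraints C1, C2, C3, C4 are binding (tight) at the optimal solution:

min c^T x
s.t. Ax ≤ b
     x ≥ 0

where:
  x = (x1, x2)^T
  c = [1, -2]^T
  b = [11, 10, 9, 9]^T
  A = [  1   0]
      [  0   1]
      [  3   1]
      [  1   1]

At x1 = 0, x2 = 9, compute slack b - a·x for each constraint:
  C1: 11 − 0 = 11  (slack)
  C2: 10 − 9 = 1  (slack)
  C3: 9 − 9 = 0  (binding)
  C4: 9 − 9 = 0  (binding)

Optimal: x1 = 0, x2 = 9
Binding: C3, C4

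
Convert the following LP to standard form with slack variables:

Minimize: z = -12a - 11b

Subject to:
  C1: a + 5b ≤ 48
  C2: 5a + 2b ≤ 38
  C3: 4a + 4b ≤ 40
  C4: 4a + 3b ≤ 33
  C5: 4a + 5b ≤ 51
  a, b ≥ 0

min z = -12a - 11b

s.t.
  a + 5b + s1 = 48
  5a + 2b + s2 = 38
  4a + 4b + s3 = 40
  4a + 3b + s4 = 33
  4a + 5b + s5 = 51
  a, b, s1, s2, s3, s4, s5 ≥ 0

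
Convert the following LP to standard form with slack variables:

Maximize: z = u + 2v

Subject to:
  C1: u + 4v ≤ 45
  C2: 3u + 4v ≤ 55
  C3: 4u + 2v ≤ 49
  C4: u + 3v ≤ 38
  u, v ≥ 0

max z = u + 2v

s.t.
  u + 4v + s1 = 45
  3u + 4v + s2 = 55
  4u + 2v + s3 = 49
  u + 3v + s4 = 38
  u, v, s1, s2, s3, s4 ≥ 0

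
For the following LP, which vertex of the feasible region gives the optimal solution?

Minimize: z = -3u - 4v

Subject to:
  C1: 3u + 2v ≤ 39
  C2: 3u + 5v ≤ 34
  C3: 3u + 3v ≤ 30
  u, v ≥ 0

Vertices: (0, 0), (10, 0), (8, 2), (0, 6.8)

Evaluate the objective at each vertex of the feasible region:
  z(0, 0) = 0
  z(10, 0) = -30
  z(8, 2) = -32  ←
  z(0, 6.8) = -27.2
The minimum is at u = 8, v = 2.

(8, 2)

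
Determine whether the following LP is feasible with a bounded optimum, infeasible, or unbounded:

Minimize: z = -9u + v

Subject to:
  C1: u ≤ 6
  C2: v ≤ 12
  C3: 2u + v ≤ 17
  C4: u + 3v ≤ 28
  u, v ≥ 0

Feasible with a bounded optimal solution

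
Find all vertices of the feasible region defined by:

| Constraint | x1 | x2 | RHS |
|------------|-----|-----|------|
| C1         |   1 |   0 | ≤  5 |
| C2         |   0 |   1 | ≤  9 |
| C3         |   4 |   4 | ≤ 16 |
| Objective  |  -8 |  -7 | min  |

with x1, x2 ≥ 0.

(0, 0), (4, 0), (0, 4)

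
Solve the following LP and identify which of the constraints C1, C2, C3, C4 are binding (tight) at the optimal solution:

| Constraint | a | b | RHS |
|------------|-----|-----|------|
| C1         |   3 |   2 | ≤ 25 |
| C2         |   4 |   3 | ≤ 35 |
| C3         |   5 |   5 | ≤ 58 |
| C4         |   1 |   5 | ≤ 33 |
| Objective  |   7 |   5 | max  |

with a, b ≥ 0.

At a = 5, b = 5, compute slack b - a·x for each constraint:
  C1: 25 − 25 = 0  (binding)
  C2: 35 − 35 = 0  (binding)
  C3: 58 − 50 = 8  (slack)
  C4: 33 − 30 = 3  (slack)

Optimal: a = 5, b = 5
Binding: C1, C2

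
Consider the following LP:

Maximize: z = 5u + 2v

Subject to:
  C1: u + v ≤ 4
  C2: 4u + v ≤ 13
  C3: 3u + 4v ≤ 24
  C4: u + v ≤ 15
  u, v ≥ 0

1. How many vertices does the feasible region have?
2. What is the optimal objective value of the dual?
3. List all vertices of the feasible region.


1. 4
2. 17
3. (0, 0), (3.25, 0), (3, 1), (0, 4)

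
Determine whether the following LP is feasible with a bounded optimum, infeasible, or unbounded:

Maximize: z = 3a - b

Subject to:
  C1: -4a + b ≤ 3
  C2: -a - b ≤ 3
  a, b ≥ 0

Unbounded (objective can increase without bound)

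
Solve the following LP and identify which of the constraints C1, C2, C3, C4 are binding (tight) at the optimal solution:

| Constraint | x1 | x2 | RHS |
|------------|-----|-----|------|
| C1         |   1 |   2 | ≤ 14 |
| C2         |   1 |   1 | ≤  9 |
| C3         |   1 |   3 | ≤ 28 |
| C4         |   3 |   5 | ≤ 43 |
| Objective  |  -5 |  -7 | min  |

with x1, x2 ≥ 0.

At x1 = 4, x2 = 5, compute slack b - a·x for each constraint:
  C1: 14 − 14 = 0  (binding)
  C2: 9 − 9 = 0  (binding)
  C3: 28 − 19 = 9  (slack)
  C4: 43 − 37 = 6  (slack)

Optimal: x1 = 4, x2 = 5
Binding: C1, C2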